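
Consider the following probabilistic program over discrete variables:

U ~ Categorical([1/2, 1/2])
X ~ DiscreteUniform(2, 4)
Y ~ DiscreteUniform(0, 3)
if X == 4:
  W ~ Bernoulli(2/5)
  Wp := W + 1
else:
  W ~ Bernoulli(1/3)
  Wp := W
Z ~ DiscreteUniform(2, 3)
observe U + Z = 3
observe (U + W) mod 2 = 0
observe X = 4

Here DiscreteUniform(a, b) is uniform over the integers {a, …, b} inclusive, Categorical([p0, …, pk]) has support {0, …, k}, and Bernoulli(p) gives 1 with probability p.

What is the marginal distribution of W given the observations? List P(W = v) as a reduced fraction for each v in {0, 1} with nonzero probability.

Enumerate traces; 8 have nonzero weight after conditioning:
  (U=0, X=4, Y=0, W=0, Z=3) weight 1/80
  (U=0, X=4, Y=1, W=0, Z=3) weight 1/80
  (U=0, X=4, Y=2, W=0, Z=3) weight 1/80
  (U=0, X=4, Y=3, W=0, Z=3) weight 1/80
  (U=1, X=4, Y=0, W=1, Z=2) weight 1/120
  (U=1, X=4, Y=1, W=1, Z=2) weight 1/120
  (U=1, X=4, Y=2, W=1, Z=2) weight 1/120
  (U=1, X=4, Y=3, W=1, Z=2) weight 1/120
Group by W:
  weight(W=0) = 1/20
  weight(W=1) = 1/30
Total weight = 1/20 + 1/30 = 1/12
P(W=0 | obs) = 1/20 / 1/12 = 3/5
P(W=1 | obs) = 1/30 / 1/12 = 2/5

P(W=0) = 3/5, P(W=1) = 2/5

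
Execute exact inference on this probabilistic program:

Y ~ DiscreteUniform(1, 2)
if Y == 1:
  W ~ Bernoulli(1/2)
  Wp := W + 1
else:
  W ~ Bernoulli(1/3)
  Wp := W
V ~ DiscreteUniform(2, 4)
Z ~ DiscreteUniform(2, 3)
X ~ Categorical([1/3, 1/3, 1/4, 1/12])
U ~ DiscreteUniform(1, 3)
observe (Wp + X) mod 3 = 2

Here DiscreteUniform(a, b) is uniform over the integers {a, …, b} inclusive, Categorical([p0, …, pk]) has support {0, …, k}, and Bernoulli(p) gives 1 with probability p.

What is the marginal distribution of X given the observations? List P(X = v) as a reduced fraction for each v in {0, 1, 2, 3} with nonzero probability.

P(X=0) = 12/47, P(X=1) = 20/47, P(X=2) = 12/47, P(X=3) = 3/47

Enumerate traces; 90 have nonzero weight after conditioning:
  (Y=1, W=0, V=2, Z=2, X=1, U=1) weight 1/216
  (Y=1, W=0, V=2, Z=2, X=1, U=2) weight 1/216
  (Y=1, W=0, V=2, Z=2, X=1, U=3) weight 1/216
  (Y=1, W=0, V=2, Z=3, X=1, U=1) weight 1/216
  (Y=1, W=0, V=2, Z=3, X=1, U=2) weight 1/216
  (Y=1, W=0, V=2, Z=3, X=1, U=3) weight 1/216
  (Y=1, W=0, V=3, Z=2, X=1, U=1) weight 1/216
  (Y=1, W=0, V=3, Z=2, X=1, U=2) weight 1/216
  (Y=1, W=1, V=2, Z=2, X=0, U=1) weight 1/216
  (Y=1, W=1, V=2, Z=2, X=3, U=1) weight 1/864
  … 80 more
Group by X:
  weight(X=0) = 1/12
  weight(X=1) = 5/36
  weight(X=2) = 1/12
  weight(X=3) = 1/48
Total weight = 1/12 + 5/36 + 1/12 + 1/48 = 47/144
P(X=0 | obs) = 1/12 / 47/144 = 12/47
P(X=1 | obs) = 5/36 / 47/144 = 20/47
P(X=2 | obs) = 1/12 / 47/144 = 12/47
P(X=3 | obs) = 1/48 / 47/144 = 3/47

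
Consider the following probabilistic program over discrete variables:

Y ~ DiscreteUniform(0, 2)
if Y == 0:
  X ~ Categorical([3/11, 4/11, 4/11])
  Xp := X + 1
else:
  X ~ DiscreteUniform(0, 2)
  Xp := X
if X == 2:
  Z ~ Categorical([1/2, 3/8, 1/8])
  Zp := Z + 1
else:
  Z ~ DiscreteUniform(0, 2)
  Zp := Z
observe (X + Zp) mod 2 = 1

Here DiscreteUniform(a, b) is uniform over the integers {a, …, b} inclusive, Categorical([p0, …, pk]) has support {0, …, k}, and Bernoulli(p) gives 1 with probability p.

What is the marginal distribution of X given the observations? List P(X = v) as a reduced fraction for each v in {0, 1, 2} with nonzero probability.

P(X=0) = 4/21, P(X=1) = 272/651, P(X=2) = 85/217

Enumerate traces; 15 have nonzero weight after conditioning:
  (Y=0, X=0, Z=1) weight 1/33
  (Y=0, X=1, Z=0) weight 4/99
  (Y=0, X=1, Z=2) weight 4/99
  (Y=0, X=2, Z=0) weight 2/33
  (Y=0, X=2, Z=2) weight 1/66
  (Y=1, X=0, Z=1) weight 1/27
  (Y=1, X=1, Z=0) weight 1/27
  (Y=1, X=1, Z=2) weight 1/27
  … 7 more
Group by X:
  weight(X=0) = 31/297
  weight(X=1) = 68/297
  weight(X=2) = 85/396
Total weight = 31/297 + 68/297 + 85/396 = 217/396
P(X=0 | obs) = 31/297 / 217/396 = 4/21
P(X=1 | obs) = 68/297 / 217/396 = 272/651
P(X=2 | obs) = 85/396 / 217/396 = 85/217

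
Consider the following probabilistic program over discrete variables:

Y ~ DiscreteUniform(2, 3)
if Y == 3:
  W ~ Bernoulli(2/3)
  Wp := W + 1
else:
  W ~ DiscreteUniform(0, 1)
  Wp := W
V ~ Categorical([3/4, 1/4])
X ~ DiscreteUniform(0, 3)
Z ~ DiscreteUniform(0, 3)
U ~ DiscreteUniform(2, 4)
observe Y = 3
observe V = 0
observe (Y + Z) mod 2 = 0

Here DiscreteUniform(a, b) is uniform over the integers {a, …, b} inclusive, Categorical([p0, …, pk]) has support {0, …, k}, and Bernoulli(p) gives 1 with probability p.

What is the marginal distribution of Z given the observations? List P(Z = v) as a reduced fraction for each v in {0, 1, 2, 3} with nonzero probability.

P(Z=1) = 1/2, P(Z=3) = 1/2

Enumerate traces; 48 have nonzero weight after conditioning:
  (Y=3, W=0, V=0, X=0, Z=1, U=2) weight 1/384
  (Y=3, W=0, V=0, X=0, Z=1, U=3) weight 1/384
  (Y=3, W=0, V=0, X=0, Z=1, U=4) weight 1/384
  (Y=3, W=0, V=0, X=0, Z=3, U=2) weight 1/384
  (Y=3, W=0, V=0, X=0, Z=3, U=3) weight 1/384
  (Y=3, W=0, V=0, X=0, Z=3, U=4) weight 1/384
  (Y=3, W=0, V=0, X=1, Z=1, U=2) weight 1/384
  (Y=3, W=0, V=0, X=1, Z=1, U=3) weight 1/384
  … 40 more
Group by Z:
  weight(Z=1) = 3/32
  weight(Z=3) = 3/32
Total weight = 3/32 + 3/32 = 3/16
P(Z=1 | obs) = 3/32 / 3/16 = 1/2
P(Z=3 | obs) = 3/32 / 3/16 = 1/2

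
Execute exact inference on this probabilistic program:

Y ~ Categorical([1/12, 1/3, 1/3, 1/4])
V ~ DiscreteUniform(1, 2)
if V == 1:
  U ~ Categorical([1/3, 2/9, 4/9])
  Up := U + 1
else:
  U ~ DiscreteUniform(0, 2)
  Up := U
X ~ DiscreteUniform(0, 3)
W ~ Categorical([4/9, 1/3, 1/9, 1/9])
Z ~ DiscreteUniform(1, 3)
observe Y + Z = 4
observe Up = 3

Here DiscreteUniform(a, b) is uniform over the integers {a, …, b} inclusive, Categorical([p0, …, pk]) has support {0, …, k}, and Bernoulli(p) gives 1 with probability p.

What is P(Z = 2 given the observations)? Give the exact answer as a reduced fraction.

Enumerate traces; 48 have nonzero weight after conditioning:
  (Y=1, V=1, U=2, X=0, W=0, Z=3) weight 2/729
  (Y=1, V=1, U=2, X=0, W=1, Z=3) weight 1/486
  (Y=1, V=1, U=2, X=0, W=2, Z=3) weight 1/1458
  (Y=1, V=1, U=2, X=0, W=3, Z=3) weight 1/1458
  (Y=1, V=1, U=2, X=1, W=0, Z=3) weight 2/729
  (Y=1, V=1, U=2, X=1, W=1, Z=3) weight 1/486
  (Y=1, V=1, U=2, X=1, W=2, Z=3) weight 1/1458
  (Y=1, V=1, U=2, X=1, W=3, Z=3) weight 1/1458
  (Y=2, V=1, U=2, X=0, W=0, Z=2) weight 2/729
  (Y=3, V=1, U=2, X=0, W=0, Z=1) weight 1/486
  … 38 more
Group by Z:
  weight(Z=1) = 1/54
  weight(Z=2) = 2/81
  weight(Z=3) = 2/81
Total weight = 1/54 + 2/81 + 2/81 = 11/162
P(Z=1 | obs) = 1/54 / 11/162 = 3/11
P(Z=2 | obs) = 2/81 / 11/162 = 4/11
P(Z=3 | obs) = 2/81 / 11/162 = 4/11

P(Z = 2 | obs) = 4/11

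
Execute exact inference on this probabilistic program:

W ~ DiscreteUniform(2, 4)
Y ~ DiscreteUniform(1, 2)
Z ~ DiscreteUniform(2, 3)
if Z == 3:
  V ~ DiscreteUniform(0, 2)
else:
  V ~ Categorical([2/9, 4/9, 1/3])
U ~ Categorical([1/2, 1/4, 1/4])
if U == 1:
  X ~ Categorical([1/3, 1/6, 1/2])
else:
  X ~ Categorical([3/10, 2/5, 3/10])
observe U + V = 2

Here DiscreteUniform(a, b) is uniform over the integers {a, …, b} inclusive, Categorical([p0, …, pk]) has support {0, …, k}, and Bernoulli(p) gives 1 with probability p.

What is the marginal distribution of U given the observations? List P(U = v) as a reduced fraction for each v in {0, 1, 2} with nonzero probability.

Enumerate traces; 108 have nonzero weight after conditioning:
  (W=2, Y=1, Z=2, V=0, U=2, X=0) weight 1/720
  (W=2, Y=1, Z=2, V=0, U=2, X=1) weight 1/540
  (W=2, Y=1, Z=2, V=0, U=2, X=2) weight 1/720
  (W=2, Y=1, Z=2, V=1, U=1, X=0) weight 1/324
  (W=2, Y=1, Z=2, V=1, U=1, X=1) weight 1/648
  (W=2, Y=1, Z=2, V=1, U=1, X=2) weight 1/216
  (W=2, Y=1, Z=2, V=2, U=0, X=0) weight 1/240
  (W=2, Y=1, Z=2, V=2, U=0, X=1) weight 1/180
  … 100 more
Group by U:
  weight(U=0) = 1/6
  weight(U=1) = 7/72
  weight(U=2) = 5/72
Total weight = 1/6 + 7/72 + 5/72 = 1/3
P(U=0 | obs) = 1/6 / 1/3 = 1/2
P(U=1 | obs) = 7/72 / 1/3 = 7/24
P(U=2 | obs) = 5/72 / 1/3 = 5/24

P(U=0) = 1/2, P(U=1) = 7/24, P(U=2) = 5/24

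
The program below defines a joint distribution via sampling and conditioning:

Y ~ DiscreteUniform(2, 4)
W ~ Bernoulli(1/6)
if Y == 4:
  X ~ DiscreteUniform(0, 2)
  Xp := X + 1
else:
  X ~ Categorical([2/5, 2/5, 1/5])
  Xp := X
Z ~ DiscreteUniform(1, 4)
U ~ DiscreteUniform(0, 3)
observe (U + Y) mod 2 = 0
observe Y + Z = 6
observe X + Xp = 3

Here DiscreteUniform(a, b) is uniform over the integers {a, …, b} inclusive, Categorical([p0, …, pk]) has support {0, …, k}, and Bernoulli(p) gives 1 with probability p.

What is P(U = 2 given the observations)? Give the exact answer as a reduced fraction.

P(U = 2 | obs) = 1/2

Enumerate traces; 4 have nonzero weight after conditioning:
  (Y=4, W=0, X=1, Z=2, U=0) weight 5/864
  (Y=4, W=0, X=1, Z=2, U=2) weight 5/864
  (Y=4, W=1, X=1, Z=2, U=0) weight 1/864
  (Y=4, W=1, X=1, Z=2, U=2) weight 1/864
Group by U:
  weight(U=0) = 1/144
  weight(U=2) = 1/144
Total weight = 1/144 + 1/144 = 1/72
P(U=0 | obs) = 1/144 / 1/72 = 1/2
P(U=2 | obs) = 1/144 / 1/72 = 1/2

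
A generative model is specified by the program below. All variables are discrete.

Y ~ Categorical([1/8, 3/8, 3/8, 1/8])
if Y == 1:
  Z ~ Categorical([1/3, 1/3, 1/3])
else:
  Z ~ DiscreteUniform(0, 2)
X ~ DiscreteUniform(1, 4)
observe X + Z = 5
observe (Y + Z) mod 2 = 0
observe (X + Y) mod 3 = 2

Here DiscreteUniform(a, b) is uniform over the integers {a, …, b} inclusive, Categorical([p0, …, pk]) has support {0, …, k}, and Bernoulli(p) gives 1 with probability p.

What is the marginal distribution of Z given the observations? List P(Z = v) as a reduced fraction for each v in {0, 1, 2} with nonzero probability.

P(Z=1) = 1/2, P(Z=2) = 1/2

Enumerate traces; 2 have nonzero weight after conditioning:
  (Y=1, Z=1, X=4) weight 1/32
  (Y=2, Z=2, X=3) weight 1/32
Group by Z:
  weight(Z=1) = 1/32
  weight(Z=2) = 1/32
Total weight = 1/32 + 1/32 = 1/16
P(Z=1 | obs) = 1/32 / 1/16 = 1/2
P(Z=2 | obs) = 1/32 / 1/16 = 1/2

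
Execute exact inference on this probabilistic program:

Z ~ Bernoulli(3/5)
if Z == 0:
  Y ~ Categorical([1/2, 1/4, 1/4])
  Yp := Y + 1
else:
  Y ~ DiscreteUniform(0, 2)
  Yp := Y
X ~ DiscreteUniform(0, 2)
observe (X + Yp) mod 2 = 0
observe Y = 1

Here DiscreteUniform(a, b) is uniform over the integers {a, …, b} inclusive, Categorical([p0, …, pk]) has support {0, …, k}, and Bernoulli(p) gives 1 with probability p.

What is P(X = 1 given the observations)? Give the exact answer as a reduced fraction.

P(X = 1 | obs) = 1/2

Enumerate traces; 3 have nonzero weight after conditioning:
  (Z=0, Y=1, X=0) weight 1/30
  (Z=0, Y=1, X=2) weight 1/30
  (Z=1, Y=1, X=1) weight 1/15
Group by X:
  weight(X=0) = 1/30
  weight(X=1) = 1/15
  weight(X=2) = 1/30
Total weight = 1/30 + 1/15 + 1/30 = 2/15
P(X=0 | obs) = 1/30 / 2/15 = 1/4
P(X=1 | obs) = 1/15 / 2/15 = 1/2
P(X=2 | obs) = 1/30 / 2/15 = 1/4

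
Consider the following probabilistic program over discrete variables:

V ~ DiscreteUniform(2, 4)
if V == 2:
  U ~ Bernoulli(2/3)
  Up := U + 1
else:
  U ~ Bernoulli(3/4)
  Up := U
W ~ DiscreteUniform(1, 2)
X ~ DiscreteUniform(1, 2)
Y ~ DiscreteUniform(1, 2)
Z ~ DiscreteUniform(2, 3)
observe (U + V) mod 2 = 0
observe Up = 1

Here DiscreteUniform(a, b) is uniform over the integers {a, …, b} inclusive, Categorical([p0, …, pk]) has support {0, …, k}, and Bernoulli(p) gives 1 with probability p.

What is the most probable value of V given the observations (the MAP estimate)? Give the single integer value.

argmax_v P(V = v | obs) = 3

Enumerate traces; 32 have nonzero weight after conditioning:
  (V=2, U=0, W=1, X=1, Y=1, Z=2) weight 1/144
  (V=2, U=0, W=1, X=1, Y=1, Z=3) weight 1/144
  (V=2, U=0, W=1, X=1, Y=2, Z=2) weight 1/144
  (V=2, U=0, W=1, X=1, Y=2, Z=3) weight 1/144
  (V=2, U=0, W=1, X=2, Y=1, Z=2) weight 1/144
  (V=2, U=0, W=1, X=2, Y=1, Z=3) weight 1/144
  (V=2, U=0, W=1, X=2, Y=2, Z=2) weight 1/144
  (V=2, U=0, W=1, X=2, Y=2, Z=3) weight 1/144
  (V=3, U=1, W=1, X=1, Y=1, Z=2) weight 1/64
  … 23 more
Group by V:
  weight(V=2) = 1/9
  weight(V=3) = 1/4
Total weight = 1/9 + 1/4 = 13/36
P(V=2 | obs) = 1/9 / 13/36 = 4/13
P(V=3 | obs) = 1/4 / 13/36 = 9/13
argmax = 3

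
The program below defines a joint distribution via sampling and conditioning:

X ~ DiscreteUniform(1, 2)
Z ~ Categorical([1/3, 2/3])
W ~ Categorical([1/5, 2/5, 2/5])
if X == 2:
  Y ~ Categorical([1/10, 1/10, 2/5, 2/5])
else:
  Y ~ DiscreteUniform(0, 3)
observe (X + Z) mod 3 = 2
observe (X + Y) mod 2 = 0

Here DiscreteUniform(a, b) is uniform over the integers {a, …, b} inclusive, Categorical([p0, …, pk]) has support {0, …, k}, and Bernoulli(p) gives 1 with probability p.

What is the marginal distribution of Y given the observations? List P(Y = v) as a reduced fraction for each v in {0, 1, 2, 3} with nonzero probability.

P(Y=0) = 1/15, P(Y=1) = 1/3, P(Y=2) = 4/15, P(Y=3) = 1/3

Enumerate traces; 12 have nonzero weight after conditioning:
  (X=1, Z=1, W=0, Y=1) weight 1/60
  (X=1, Z=1, W=0, Y=3) weight 1/60
  (X=1, Z=1, W=1, Y=1) weight 1/30
  (X=1, Z=1, W=1, Y=3) weight 1/30
  (X=1, Z=1, W=2, Y=1) weight 1/30
  (X=1, Z=1, W=2, Y=3) weight 1/30
  (X=2, Z=0, W=0, Y=0) weight 1/300
  (X=2, Z=0, W=0, Y=2) weight 1/75
  … 4 more
Group by Y:
  weight(Y=0) = 1/60
  weight(Y=1) = 1/12
  weight(Y=2) = 1/15
  weight(Y=3) = 1/12
Total weight = 1/60 + 1/12 + 1/15 + 1/12 = 1/4
P(Y=0 | obs) = 1/60 / 1/4 = 1/15
P(Y=1 | obs) = 1/12 / 1/4 = 1/3
P(Y=2 | obs) = 1/15 / 1/4 = 4/15
P(Y=3 | obs) = 1/12 / 1/4 = 1/3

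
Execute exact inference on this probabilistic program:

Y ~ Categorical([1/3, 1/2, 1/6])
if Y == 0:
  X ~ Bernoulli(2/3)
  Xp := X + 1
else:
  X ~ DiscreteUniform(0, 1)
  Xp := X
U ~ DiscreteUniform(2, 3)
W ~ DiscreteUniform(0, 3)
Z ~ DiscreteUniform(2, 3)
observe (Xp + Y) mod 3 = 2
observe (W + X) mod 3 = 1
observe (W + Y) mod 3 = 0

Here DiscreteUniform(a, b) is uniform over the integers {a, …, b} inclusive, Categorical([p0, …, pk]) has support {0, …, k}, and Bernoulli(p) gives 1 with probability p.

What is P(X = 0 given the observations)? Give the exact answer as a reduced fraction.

P(X = 0 | obs) = 3/19

Enumerate traces; 12 have nonzero weight after conditioning:
  (Y=0, X=1, U=2, W=0, Z=2) weight 1/72
  (Y=0, X=1, U=2, W=0, Z=3) weight 1/72
  (Y=0, X=1, U=2, W=3, Z=2) weight 1/72
  (Y=0, X=1, U=2, W=3, Z=3) weight 1/72
  (Y=0, X=1, U=3, W=0, Z=2) weight 1/72
  (Y=0, X=1, U=3, W=0, Z=3) weight 1/72
  (Y=0, X=1, U=3, W=3, Z=2) weight 1/72
  (Y=0, X=1, U=3, W=3, Z=3) weight 1/72
  (Y=2, X=0, U=2, W=1, Z=2) weight 1/192
  … 3 more
Group by X:
  weight(X=0) = 1/48
  weight(X=1) = 1/9
Total weight = 1/48 + 1/9 = 19/144
P(X=0 | obs) = 1/48 / 19/144 = 3/19
P(X=1 | obs) = 1/9 / 19/144 = 16/19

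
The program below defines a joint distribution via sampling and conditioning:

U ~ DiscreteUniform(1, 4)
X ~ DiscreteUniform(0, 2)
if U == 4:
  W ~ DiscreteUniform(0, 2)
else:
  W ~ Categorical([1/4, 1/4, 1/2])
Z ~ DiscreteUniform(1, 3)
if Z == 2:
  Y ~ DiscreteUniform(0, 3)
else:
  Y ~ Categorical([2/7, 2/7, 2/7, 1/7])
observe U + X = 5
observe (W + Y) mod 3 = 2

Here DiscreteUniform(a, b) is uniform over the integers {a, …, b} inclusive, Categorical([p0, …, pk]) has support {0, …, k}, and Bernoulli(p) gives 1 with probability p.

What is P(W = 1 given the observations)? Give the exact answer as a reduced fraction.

P(W = 1 | obs) = 161/702

Enumerate traces; 24 have nonzero weight after conditioning:
  (U=3, X=2, W=0, Z=1, Y=2) weight 1/504
  (U=3, X=2, W=0, Z=2, Y=2) weight 1/576
  (U=3, X=2, W=0, Z=3, Y=2) weight 1/504
  (U=3, X=2, W=1, Z=1, Y=1) weight 1/504
  (U=3, X=2, W=1, Z=2, Y=1) weight 1/576
  (U=3, X=2, W=1, Z=3, Y=1) weight 1/504
  (U=3, X=2, W=2, Z=1, Y=0) weight 1/252
  (U=3, X=2, W=2, Z=1, Y=3) weight 1/504
  … 16 more
Group by W:
  weight(W=0) = 23/1728
  weight(W=1) = 23/1728
  weight(W=2) = 95/3024
Total weight = 23/1728 + 23/1728 + 95/3024 = 13/224
P(W=0 | obs) = 23/1728 / 13/224 = 161/702
P(W=1 | obs) = 23/1728 / 13/224 = 161/702
P(W=2 | obs) = 95/3024 / 13/224 = 190/351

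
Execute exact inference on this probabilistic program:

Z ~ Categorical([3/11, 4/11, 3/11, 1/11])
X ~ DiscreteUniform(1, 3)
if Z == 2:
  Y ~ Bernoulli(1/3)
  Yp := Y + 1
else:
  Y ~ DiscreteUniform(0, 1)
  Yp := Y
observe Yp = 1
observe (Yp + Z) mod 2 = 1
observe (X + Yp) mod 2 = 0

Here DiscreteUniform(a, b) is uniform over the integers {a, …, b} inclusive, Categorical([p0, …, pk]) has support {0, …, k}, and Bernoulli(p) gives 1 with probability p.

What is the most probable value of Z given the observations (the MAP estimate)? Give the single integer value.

Enumerate traces; 4 have nonzero weight after conditioning:
  (Z=0, X=1, Y=1) weight 1/22
  (Z=0, X=3, Y=1) weight 1/22
  (Z=2, X=1, Y=0) weight 2/33
  (Z=2, X=3, Y=0) weight 2/33
Group by Z:
  weight(Z=0) = 1/11
  weight(Z=2) = 4/33
Total weight = 1/11 + 4/33 = 7/33
P(Z=0 | obs) = 1/11 / 7/33 = 3/7
P(Z=2 | obs) = 4/33 / 7/33 = 4/7
argmax = 2

argmax_v P(Z = v | obs) = 2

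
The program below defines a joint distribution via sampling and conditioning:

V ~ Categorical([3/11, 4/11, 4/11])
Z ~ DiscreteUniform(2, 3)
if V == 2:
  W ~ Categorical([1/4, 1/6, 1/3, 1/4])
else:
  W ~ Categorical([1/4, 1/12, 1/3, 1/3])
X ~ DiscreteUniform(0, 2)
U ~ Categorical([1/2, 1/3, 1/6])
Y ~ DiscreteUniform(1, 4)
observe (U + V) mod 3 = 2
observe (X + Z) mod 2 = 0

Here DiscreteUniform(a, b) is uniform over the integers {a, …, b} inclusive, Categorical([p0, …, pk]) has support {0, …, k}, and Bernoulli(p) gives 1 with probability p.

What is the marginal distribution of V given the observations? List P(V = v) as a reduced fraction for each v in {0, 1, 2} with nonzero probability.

Enumerate traces; 144 have nonzero weight after conditioning:
  (V=0, Z=2, W=0, X=0, U=2, Y=1) weight 1/2112
  (V=0, Z=2, W=0, X=0, U=2, Y=2) weight 1/2112
  (V=0, Z=2, W=0, X=0, U=2, Y=3) weight 1/2112
  (V=0, Z=2, W=0, X=0, U=2, Y=4) weight 1/2112
  (V=0, Z=2, W=0, X=2, U=2, Y=1) weight 1/2112
  (V=0, Z=2, W=0, X=2, U=2, Y=2) weight 1/2112
  (V=0, Z=2, W=0, X=2, U=2, Y=3) weight 1/2112
  (V=0, Z=2, W=0, X=2, U=2, Y=4) weight 1/2112
  (V=1, Z=2, W=0, X=0, U=1, Y=1) weight 1/792
  (V=2, Z=2, W=0, X=0, U=0, Y=1) weight 1/528
  … 134 more
Group by V:
  weight(V=0) = 1/44
  weight(V=1) = 2/33
  weight(V=2) = 1/11
Total weight = 1/44 + 2/33 + 1/11 = 23/132
P(V=0 | obs) = 1/44 / 23/132 = 3/23
P(V=1 | obs) = 2/33 / 23/132 = 8/23
P(V=2 | obs) = 1/11 / 23/132 = 12/23

P(V=0) = 3/23, P(V=1) = 8/23, P(V=2) = 12/23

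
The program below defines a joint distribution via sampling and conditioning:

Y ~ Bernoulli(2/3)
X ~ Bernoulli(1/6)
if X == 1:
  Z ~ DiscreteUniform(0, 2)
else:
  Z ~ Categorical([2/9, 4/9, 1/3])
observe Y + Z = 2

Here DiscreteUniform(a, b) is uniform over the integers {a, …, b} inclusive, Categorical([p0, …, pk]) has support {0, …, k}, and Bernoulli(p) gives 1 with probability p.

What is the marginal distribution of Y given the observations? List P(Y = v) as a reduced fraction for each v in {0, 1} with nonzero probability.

Enumerate traces; 4 have nonzero weight after conditioning:
  (Y=0, X=0, Z=2) weight 5/54
  (Y=0, X=1, Z=2) weight 1/54
  (Y=1, X=0, Z=1) weight 20/81
  (Y=1, X=1, Z=1) weight 1/27
Group by Y:
  weight(Y=0) = 1/9
  weight(Y=1) = 23/81
Total weight = 1/9 + 23/81 = 32/81
P(Y=0 | obs) = 1/9 / 32/81 = 9/32
P(Y=1 | obs) = 23/81 / 32/81 = 23/32

P(Y=0) = 9/32, P(Y=1) = 23/32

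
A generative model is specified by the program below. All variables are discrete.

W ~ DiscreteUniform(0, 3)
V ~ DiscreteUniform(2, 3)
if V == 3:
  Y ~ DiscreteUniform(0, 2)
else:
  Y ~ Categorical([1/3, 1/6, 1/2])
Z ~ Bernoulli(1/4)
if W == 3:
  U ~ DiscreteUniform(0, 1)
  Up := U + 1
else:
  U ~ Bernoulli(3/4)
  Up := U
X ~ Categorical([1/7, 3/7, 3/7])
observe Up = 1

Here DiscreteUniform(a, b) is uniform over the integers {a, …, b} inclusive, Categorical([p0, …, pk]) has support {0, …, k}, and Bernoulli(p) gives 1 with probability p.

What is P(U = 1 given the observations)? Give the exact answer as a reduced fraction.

Enumerate traces; 144 have nonzero weight after conditioning:
  (W=0, V=2, Y=0, Z=0, U=1, X=0) weight 3/896
  (W=0, V=2, Y=0, Z=0, U=1, X=1) weight 9/896
  (W=0, V=2, Y=0, Z=0, U=1, X=2) weight 9/896
  (W=0, V=2, Y=0, Z=1, U=1, X=0) weight 1/896
  (W=0, V=2, Y=0, Z=1, U=1, X=1) weight 3/896
  (W=0, V=2, Y=0, Z=1, U=1, X=2) weight 3/896
  (W=0, V=2, Y=1, Z=0, U=1, X=0) weight 3/1792
  (W=0, V=2, Y=1, Z=0, U=1, X=1) weight 9/1792
  (W=3, V=2, Y=0, Z=0, U=0, X=0) weight 1/448
  … 135 more
Group by U:
  weight(U=0) = 1/8
  weight(U=1) = 9/16
Total weight = 1/8 + 9/16 = 11/16
P(U=0 | obs) = 1/8 / 11/16 = 2/11
P(U=1 | obs) = 9/16 / 11/16 = 9/11

P(U = 1 | obs) = 9/11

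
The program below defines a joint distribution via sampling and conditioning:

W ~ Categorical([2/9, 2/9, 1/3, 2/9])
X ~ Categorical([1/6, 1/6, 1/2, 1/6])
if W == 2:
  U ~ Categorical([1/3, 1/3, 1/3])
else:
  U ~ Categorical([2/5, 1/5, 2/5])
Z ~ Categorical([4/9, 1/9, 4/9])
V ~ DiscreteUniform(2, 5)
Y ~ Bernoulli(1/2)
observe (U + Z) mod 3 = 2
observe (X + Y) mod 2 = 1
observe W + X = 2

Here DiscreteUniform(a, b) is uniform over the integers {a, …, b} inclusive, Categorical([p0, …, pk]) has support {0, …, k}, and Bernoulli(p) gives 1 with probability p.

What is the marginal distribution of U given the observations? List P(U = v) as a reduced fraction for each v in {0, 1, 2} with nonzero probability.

Enumerate traces; 36 have nonzero weight after conditioning:
  (W=0, X=2, U=0, Z=2, V=2, Y=1) weight 1/405
  (W=0, X=2, U=0, Z=2, V=3, Y=1) weight 1/405
  (W=0, X=2, U=0, Z=2, V=4, Y=1) weight 1/405
  (W=0, X=2, U=0, Z=2, V=5, Y=1) weight 1/405
  (W=0, X=2, U=1, Z=1, V=2, Y=1) weight 1/3240
  (W=0, X=2, U=1, Z=1, V=3, Y=1) weight 1/3240
  (W=0, X=2, U=1, Z=1, V=4, Y=1) weight 1/3240
  (W=0, X=2, U=1, Z=1, V=5, Y=1) weight 1/3240
  (W=0, X=2, U=2, Z=0, V=2, Y=1) weight 1/405
  … 27 more
Group by U:
  weight(U=0) = 7/405
  weight(U=1) = 13/4860
  weight(U=2) = 7/405
Total weight = 7/405 + 13/4860 + 7/405 = 181/4860
P(U=0 | obs) = 7/405 / 181/4860 = 84/181
P(U=1 | obs) = 13/4860 / 181/4860 = 13/181
P(U=2 | obs) = 7/405 / 181/4860 = 84/181

P(U=0) = 84/181, P(U=1) = 13/181, P(U=2) = 84/181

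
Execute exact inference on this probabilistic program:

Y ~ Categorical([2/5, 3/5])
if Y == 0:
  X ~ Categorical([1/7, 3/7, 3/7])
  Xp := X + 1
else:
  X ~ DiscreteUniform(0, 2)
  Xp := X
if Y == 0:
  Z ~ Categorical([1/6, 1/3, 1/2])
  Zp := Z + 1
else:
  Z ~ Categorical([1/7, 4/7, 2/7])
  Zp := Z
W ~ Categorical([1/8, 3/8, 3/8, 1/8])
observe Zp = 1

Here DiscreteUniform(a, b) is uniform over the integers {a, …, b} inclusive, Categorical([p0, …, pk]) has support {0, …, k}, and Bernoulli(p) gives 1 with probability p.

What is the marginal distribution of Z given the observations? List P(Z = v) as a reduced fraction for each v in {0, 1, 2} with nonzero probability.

P(Z=0) = 7/43, P(Z=1) = 36/43

Enumerate traces; 24 have nonzero weight after conditioning:
  (Y=0, X=0, Z=0, W=0) weight 1/840
  (Y=0, X=0, Z=0, W=1) weight 1/280
  (Y=0, X=0, Z=0, W=2) weight 1/280
  (Y=0, X=0, Z=0, W=3) weight 1/840
  (Y=0, X=1, Z=0, W=0) weight 1/280
  (Y=0, X=1, Z=0, W=1) weight 3/280
  (Y=0, X=1, Z=0, W=2) weight 3/280
  (Y=0, X=1, Z=0, W=3) weight 1/280
  (Y=1, X=0, Z=1, W=0) weight 1/70
  … 15 more
Group by Z:
  weight(Z=0) = 1/15
  weight(Z=1) = 12/35
Total weight = 1/15 + 12/35 = 43/105
P(Z=0 | obs) = 1/15 / 43/105 = 7/43
P(Z=1 | obs) = 12/35 / 43/105 = 36/43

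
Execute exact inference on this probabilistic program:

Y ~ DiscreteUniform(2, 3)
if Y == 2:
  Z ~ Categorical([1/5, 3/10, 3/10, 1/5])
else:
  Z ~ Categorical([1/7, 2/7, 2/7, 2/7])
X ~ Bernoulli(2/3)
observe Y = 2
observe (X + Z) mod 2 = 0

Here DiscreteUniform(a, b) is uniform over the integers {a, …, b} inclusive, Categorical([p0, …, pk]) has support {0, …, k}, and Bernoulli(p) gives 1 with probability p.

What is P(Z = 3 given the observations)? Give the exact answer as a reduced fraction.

Enumerate traces; 4 have nonzero weight after conditioning:
  (Y=2, Z=0, X=0) weight 1/30
  (Y=2, Z=1, X=1) weight 1/10
  (Y=2, Z=2, X=0) weight 1/20
  (Y=2, Z=3, X=1) weight 1/15
Group by Z:
  weight(Z=0) = 1/30
  weight(Z=1) = 1/10
  weight(Z=2) = 1/20
  weight(Z=3) = 1/15
Total weight = 1/30 + 1/10 + 1/20 + 1/15 = 1/4
P(Z=0 | obs) = 1/30 / 1/4 = 2/15
P(Z=1 | obs) = 1/10 / 1/4 = 2/5
P(Z=2 | obs) = 1/20 / 1/4 = 1/5
P(Z=3 | obs) = 1/15 / 1/4 = 4/15

P(Z = 3 | obs) = 4/15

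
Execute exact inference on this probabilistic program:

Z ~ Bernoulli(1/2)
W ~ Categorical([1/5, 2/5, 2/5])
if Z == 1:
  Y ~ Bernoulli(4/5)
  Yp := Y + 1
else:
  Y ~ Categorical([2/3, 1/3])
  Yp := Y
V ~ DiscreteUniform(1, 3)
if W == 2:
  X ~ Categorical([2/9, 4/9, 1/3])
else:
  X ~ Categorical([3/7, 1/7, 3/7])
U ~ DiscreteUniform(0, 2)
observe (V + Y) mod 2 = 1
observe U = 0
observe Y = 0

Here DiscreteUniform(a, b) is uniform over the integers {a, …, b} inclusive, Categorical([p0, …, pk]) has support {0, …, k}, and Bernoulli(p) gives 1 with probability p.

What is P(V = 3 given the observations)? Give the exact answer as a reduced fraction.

Enumerate traces; 36 have nonzero weight after conditioning:
  (Z=0, W=0, Y=0, V=1, X=0, U=0) weight 1/315
  (Z=0, W=0, Y=0, V=1, X=1, U=0) weight 1/945
  (Z=0, W=0, Y=0, V=1, X=2, U=0) weight 1/315
  (Z=0, W=0, Y=0, V=3, X=0, U=0) weight 1/315
  (Z=0, W=0, Y=0, V=3, X=1, U=0) weight 1/945
  (Z=0, W=0, Y=0, V=3, X=2, U=0) weight 1/315
  (Z=0, W=1, Y=0, V=1, X=0, U=0) weight 2/315
  (Z=0, W=1, Y=0, V=1, X=1, U=0) weight 2/945
  … 28 more
Group by V:
  weight(V=1) = 13/270
  weight(V=3) = 13/270
Total weight = 13/270 + 13/270 = 13/135
P(V=1 | obs) = 13/270 / 13/135 = 1/2
P(V=3 | obs) = 13/270 / 13/135 = 1/2

P(V = 3 | obs) = 1/2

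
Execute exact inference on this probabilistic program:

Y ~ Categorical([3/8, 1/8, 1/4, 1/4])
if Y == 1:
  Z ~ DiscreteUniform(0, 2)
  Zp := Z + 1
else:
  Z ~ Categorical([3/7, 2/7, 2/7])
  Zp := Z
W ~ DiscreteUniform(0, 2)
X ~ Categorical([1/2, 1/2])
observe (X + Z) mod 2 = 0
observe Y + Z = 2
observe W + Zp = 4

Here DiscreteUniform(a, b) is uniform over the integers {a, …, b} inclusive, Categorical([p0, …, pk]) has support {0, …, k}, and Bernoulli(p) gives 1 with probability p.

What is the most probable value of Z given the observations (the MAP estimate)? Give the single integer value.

Enumerate traces; 2 have nonzero weight after conditioning:
  (Y=0, Z=2, W=2, X=0) weight 1/56
  (Y=1, Z=1, W=2, X=1) weight 1/144
Group by Z:
  weight(Z=1) = 1/144
  weight(Z=2) = 1/56
Total weight = 1/144 + 1/56 = 25/1008
P(Z=1 | obs) = 1/144 / 25/1008 = 7/25
P(Z=2 | obs) = 1/56 / 25/1008 = 18/25
argmax = 2

argmax_v P(Z = v | obs) = 2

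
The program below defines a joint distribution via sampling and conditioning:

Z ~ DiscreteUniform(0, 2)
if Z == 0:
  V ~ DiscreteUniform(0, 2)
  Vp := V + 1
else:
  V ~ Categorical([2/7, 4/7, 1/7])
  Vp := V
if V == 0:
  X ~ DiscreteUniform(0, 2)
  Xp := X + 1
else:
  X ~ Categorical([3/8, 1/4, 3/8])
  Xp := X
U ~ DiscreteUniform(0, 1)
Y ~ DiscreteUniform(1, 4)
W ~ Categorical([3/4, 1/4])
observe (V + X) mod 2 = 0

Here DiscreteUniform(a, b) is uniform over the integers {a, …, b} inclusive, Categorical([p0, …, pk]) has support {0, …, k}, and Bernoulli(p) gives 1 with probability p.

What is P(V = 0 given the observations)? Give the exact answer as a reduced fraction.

P(V = 0 | obs) = 76/181

Enumerate traces; 240 have nonzero weight after conditioning:
  (Z=0, V=0, X=0, U=0, Y=1, W=0) weight 1/288
  (Z=0, V=0, X=0, U=0, Y=1, W=1) weight 1/864
  (Z=0, V=0, X=0, U=0, Y=2, W=0) weight 1/288
  (Z=0, V=0, X=0, U=0, Y=2, W=1) weight 1/864
  (Z=0, V=0, X=0, U=0, Y=3, W=0) weight 1/288
  (Z=0, V=0, X=0, U=0, Y=3, W=1) weight 1/864
  (Z=0, V=0, X=0, U=0, Y=4, W=0) weight 1/288
  (Z=0, V=0, X=0, U=0, Y=4, W=1) weight 1/864
  (Z=0, V=1, X=1, U=0, Y=1, W=0) weight 1/384
  (Z=0, V=2, X=0, U=0, Y=1, W=0) weight 1/256
  … 230 more
Group by V:
  weight(V=0) = 38/189
  weight(V=1) = 31/252
  weight(V=2) = 13/84
Total weight = 38/189 + 31/252 + 13/84 = 181/378
P(V=0 | obs) = 38/189 / 181/378 = 76/181
P(V=1 | obs) = 31/252 / 181/378 = 93/362
P(V=2 | obs) = 13/84 / 181/378 = 117/362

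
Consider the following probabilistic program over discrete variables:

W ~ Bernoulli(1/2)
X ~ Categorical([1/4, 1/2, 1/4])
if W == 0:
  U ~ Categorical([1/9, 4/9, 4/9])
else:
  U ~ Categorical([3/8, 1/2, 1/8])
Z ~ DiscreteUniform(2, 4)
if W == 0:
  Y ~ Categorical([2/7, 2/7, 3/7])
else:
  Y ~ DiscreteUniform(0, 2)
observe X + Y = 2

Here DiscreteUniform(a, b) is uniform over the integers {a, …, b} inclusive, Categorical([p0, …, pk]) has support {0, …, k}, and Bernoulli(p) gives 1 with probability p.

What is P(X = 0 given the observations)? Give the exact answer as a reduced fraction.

Enumerate traces; 54 have nonzero weight after conditioning:
  (W=0, X=0, U=0, Z=2, Y=2) weight 1/504
  (W=0, X=0, U=0, Z=3, Y=2) weight 1/504
  (W=0, X=0, U=0, Z=4, Y=2) weight 1/504
  (W=0, X=0, U=1, Z=2, Y=2) weight 1/126
  (W=0, X=0, U=1, Z=3, Y=2) weight 1/126
  (W=0, X=0, U=1, Z=4, Y=2) weight 1/126
  (W=0, X=0, U=2, Z=2, Y=2) weight 1/126
  (W=0, X=0, U=2, Z=3, Y=2) weight 1/126
  (W=0, X=1, U=0, Z=2, Y=1) weight 1/378
  (W=0, X=2, U=0, Z=2, Y=0) weight 1/756
  … 44 more
Group by X:
  weight(X=0) = 2/21
  weight(X=1) = 13/84
  weight(X=2) = 13/168
Total weight = 2/21 + 13/84 + 13/168 = 55/168
P(X=0 | obs) = 2/21 / 55/168 = 16/55
P(X=1 | obs) = 13/84 / 55/168 = 26/55
P(X=2 | obs) = 13/168 / 55/168 = 13/55

P(X = 0 | obs) = 16/55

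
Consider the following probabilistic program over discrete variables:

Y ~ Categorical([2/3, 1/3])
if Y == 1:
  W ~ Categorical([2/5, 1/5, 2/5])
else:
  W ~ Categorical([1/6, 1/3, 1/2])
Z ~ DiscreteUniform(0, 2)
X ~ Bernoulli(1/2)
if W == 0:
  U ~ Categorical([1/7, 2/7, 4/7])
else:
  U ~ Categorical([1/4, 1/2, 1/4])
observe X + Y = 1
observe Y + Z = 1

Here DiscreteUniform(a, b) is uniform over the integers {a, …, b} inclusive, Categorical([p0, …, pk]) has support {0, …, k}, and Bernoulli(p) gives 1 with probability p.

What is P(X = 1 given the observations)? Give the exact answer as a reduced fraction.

P(X = 1 | obs) = 2/3

Enumerate traces; 18 have nonzero weight after conditioning:
  (Y=0, W=0, Z=1, X=1, U=0) weight 1/378
  (Y=0, W=0, Z=1, X=1, U=1) weight 1/189
  (Y=0, W=0, Z=1, X=1, U=2) weight 2/189
  (Y=0, W=1, Z=1, X=1, U=0) weight 1/108
  (Y=0, W=1, Z=1, X=1, U=1) weight 1/54
  (Y=0, W=1, Z=1, X=1, U=2) weight 1/108
  (Y=0, W=2, Z=1, X=1, U=0) weight 1/72
  (Y=0, W=2, Z=1, X=1, U=1) weight 1/36
  (Y=1, W=0, Z=0, X=0, U=0) weight 1/315
  … 9 more
Group by X:
  weight(X=0) = 1/18
  weight(X=1) = 1/9
Total weight = 1/18 + 1/9 = 1/6
P(X=0 | obs) = 1/18 / 1/6 = 1/3
P(X=1 | obs) = 1/9 / 1/6 = 2/3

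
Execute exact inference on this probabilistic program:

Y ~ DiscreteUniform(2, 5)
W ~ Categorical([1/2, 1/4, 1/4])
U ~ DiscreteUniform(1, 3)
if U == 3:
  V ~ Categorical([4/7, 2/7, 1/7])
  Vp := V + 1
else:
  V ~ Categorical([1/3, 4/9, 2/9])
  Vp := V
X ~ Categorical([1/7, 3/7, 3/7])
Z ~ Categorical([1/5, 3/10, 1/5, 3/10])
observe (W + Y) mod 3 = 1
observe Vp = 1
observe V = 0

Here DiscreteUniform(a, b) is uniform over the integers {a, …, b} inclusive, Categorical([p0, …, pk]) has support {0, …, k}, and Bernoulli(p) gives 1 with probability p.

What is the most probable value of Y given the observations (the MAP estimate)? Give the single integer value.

argmax_v P(Y = v | obs) = 4

Enumerate traces; 48 have nonzero weight after conditioning:
  (Y=2, W=2, U=3, V=0, X=0, Z=0) weight 1/2940
  (Y=2, W=2, U=3, V=0, X=0, Z=1) weight 1/1960
  (Y=2, W=2, U=3, V=0, X=0, Z=2) weight 1/2940
  (Y=2, W=2, U=3, V=0, X=0, Z=3) weight 1/1960
  (Y=2, W=2, U=3, V=0, X=1, Z=0) weight 1/980
  (Y=2, W=2, U=3, V=0, X=1, Z=1) weight 3/1960
  (Y=2, W=2, U=3, V=0, X=1, Z=2) weight 1/980
  (Y=2, W=2, U=3, V=0, X=1, Z=3) weight 3/1960
  (Y=3, W=1, U=3, V=0, X=0, Z=0) weight 1/2940
  (Y=4, W=0, U=3, V=0, X=0, Z=0) weight 1/1470
  … 38 more
Group by Y:
  weight(Y=2) = 1/84
  weight(Y=3) = 1/84
  weight(Y=4) = 1/42
  weight(Y=5) = 1/84
Total weight = 1/84 + 1/84 + 1/42 + 1/84 = 5/84
P(Y=2 | obs) = 1/84 / 5/84 = 1/5
P(Y=3 | obs) = 1/84 / 5/84 = 1/5
P(Y=4 | obs) = 1/42 / 5/84 = 2/5
P(Y=5 | obs) = 1/84 / 5/84 = 1/5
argmax = 4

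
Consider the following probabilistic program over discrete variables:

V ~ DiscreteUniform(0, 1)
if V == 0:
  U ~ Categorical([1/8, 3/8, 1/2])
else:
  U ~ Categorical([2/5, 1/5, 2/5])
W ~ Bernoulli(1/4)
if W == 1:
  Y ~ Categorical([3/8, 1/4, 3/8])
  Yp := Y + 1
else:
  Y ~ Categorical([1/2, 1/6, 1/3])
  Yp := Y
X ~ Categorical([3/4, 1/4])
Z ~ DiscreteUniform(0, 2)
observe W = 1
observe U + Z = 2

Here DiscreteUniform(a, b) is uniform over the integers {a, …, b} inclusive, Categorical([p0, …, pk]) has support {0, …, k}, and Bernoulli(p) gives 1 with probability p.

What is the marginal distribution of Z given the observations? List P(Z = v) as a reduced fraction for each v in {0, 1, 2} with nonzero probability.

Enumerate traces; 36 have nonzero weight after conditioning:
  (V=0, U=0, W=1, Y=0, X=0, Z=2) weight 3/2048
  (V=0, U=0, W=1, Y=0, X=1, Z=2) weight 1/2048
  (V=0, U=0, W=1, Y=1, X=0, Z=2) weight 1/1024
  (V=0, U=0, W=1, Y=1, X=1, Z=2) weight 1/3072
  (V=0, U=0, W=1, Y=2, X=0, Z=2) weight 3/2048
  (V=0, U=0, W=1, Y=2, X=1, Z=2) weight 1/2048
  (V=0, U=1, W=1, Y=0, X=0, Z=1) weight 9/2048
  (V=0, U=1, W=1, Y=0, X=1, Z=1) weight 3/2048
  (V=0, U=2, W=1, Y=0, X=0, Z=0) weight 3/512
  … 27 more
Group by Z:
  weight(Z=0) = 3/80
  weight(Z=1) = 23/960
  weight(Z=2) = 7/320
Total weight = 3/80 + 23/960 + 7/320 = 1/12
P(Z=0 | obs) = 3/80 / 1/12 = 9/20
P(Z=1 | obs) = 23/960 / 1/12 = 23/80
P(Z=2 | obs) = 7/320 / 1/12 = 21/80

P(Z=0) = 9/20, P(Z=1) = 23/80, P(Z=2) = 21/80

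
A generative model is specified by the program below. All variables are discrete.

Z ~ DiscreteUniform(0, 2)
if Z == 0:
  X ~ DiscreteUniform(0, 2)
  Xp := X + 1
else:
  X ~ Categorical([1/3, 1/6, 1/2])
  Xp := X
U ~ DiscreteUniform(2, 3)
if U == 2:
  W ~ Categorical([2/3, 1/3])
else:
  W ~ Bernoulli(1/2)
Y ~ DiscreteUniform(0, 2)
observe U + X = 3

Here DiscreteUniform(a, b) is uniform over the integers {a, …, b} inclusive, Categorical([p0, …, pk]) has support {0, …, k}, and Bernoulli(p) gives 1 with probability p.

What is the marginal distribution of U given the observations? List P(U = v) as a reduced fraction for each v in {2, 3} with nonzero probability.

Enumerate traces; 36 have nonzero weight after conditioning:
  (Z=0, X=0, U=3, W=0, Y=0) weight 1/108
  (Z=0, X=0, U=3, W=0, Y=1) weight 1/108
  (Z=0, X=0, U=3, W=0, Y=2) weight 1/108
  (Z=0, X=0, U=3, W=1, Y=0) weight 1/108
  (Z=0, X=0, U=3, W=1, Y=1) weight 1/108
  (Z=0, X=0, U=3, W=1, Y=2) weight 1/108
  (Z=0, X=1, U=2, W=0, Y=0) weight 1/81
  (Z=0, X=1, U=2, W=0, Y=1) weight 1/81
  … 28 more
Group by U:
  weight(U=2) = 1/9
  weight(U=3) = 1/6
Total weight = 1/9 + 1/6 = 5/18
P(U=2 | obs) = 1/9 / 5/18 = 2/5
P(U=3 | obs) = 1/6 / 5/18 = 3/5

P(U=2) = 2/5, P(U=3) = 3/5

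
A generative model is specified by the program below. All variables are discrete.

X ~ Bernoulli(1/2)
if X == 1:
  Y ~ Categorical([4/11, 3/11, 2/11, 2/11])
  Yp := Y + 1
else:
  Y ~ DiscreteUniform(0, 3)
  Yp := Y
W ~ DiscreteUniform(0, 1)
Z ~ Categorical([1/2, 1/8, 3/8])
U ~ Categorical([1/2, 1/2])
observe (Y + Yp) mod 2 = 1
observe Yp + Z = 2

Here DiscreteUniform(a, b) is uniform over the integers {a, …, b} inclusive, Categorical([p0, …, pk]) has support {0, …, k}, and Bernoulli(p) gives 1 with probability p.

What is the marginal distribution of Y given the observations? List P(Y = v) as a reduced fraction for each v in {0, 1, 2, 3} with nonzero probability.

P(Y=0) = 1/4, P(Y=1) = 3/4

Enumerate traces; 8 have nonzero weight after conditioning:
  (X=1, Y=0, W=0, Z=1, U=0) weight 1/176
  (X=1, Y=0, W=0, Z=1, U=1) weight 1/176
  (X=1, Y=0, W=1, Z=1, U=0) weight 1/176
  (X=1, Y=0, W=1, Z=1, U=1) weight 1/176
  (X=1, Y=1, W=0, Z=0, U=0) weight 3/176
  (X=1, Y=1, W=0, Z=0, U=1) weight 3/176
  (X=1, Y=1, W=1, Z=0, U=0) weight 3/176
  (X=1, Y=1, W=1, Z=0, U=1) weight 3/176
Group by Y:
  weight(Y=0) = 1/44
  weight(Y=1) = 3/44
Total weight = 1/44 + 3/44 = 1/11
P(Y=0 | obs) = 1/44 / 1/11 = 1/4
P(Y=1 | obs) = 3/44 / 1/11 = 3/4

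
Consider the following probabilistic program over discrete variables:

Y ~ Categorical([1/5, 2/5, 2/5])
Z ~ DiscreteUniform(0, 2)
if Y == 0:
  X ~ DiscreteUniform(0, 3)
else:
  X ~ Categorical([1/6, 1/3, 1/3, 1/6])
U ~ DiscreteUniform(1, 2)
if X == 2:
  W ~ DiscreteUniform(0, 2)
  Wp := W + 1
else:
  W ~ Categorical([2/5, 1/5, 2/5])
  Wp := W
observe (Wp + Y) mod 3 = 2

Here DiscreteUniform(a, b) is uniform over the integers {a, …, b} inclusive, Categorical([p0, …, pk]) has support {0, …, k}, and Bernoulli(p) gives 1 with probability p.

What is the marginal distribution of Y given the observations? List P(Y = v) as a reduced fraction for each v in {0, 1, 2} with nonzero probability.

Enumerate traces; 72 have nonzero weight after conditioning:
  (Y=0, Z=0, X=0, U=1, W=2) weight 1/300
  (Y=0, Z=0, X=0, U=2, W=2) weight 1/300
  (Y=0, Z=0, X=1, U=1, W=2) weight 1/300
  (Y=0, Z=0, X=1, U=2, W=2) weight 1/300
  (Y=0, Z=0, X=2, U=1, W=1) weight 1/360
  (Y=0, Z=0, X=2, U=2, W=1) weight 1/360
  (Y=0, Z=0, X=3, U=1, W=2) weight 1/300
  (Y=0, Z=0, X=3, U=2, W=2) weight 1/300
  (Y=1, Z=0, X=0, U=1, W=1) weight 1/450
  (Y=2, Z=0, X=0, U=1, W=0) weight 1/225
  … 62 more
Group by Y:
  weight(Y=0) = 23/300
  weight(Y=1) = 22/225
  weight(Y=2) = 34/225
Total weight = 23/300 + 22/225 + 34/225 = 293/900
P(Y=0 | obs) = 23/300 / 293/900 = 69/293
P(Y=1 | obs) = 22/225 / 293/900 = 88/293
P(Y=2 | obs) = 34/225 / 293/900 = 136/293

P(Y=0) = 69/293, P(Y=1) = 88/293, P(Y=2) = 136/293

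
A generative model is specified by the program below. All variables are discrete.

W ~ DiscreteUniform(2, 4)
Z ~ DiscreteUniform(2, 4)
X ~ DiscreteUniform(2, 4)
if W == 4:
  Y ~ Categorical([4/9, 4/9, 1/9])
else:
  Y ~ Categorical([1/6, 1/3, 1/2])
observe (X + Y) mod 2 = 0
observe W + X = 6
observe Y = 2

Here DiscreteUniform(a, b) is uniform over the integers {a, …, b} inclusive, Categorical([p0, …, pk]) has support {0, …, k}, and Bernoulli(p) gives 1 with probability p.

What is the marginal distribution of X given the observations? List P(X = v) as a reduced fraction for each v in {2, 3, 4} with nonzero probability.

P(X=2) = 2/11, P(X=4) = 9/11

Enumerate traces; 6 have nonzero weight after conditioning:
  (W=2, Z=2, X=4, Y=2) weight 1/54
  (W=2, Z=3, X=4, Y=2) weight 1/54
  (W=2, Z=4, X=4, Y=2) weight 1/54
  (W=4, Z=2, X=2, Y=2) weight 1/243
  (W=4, Z=3, X=2, Y=2) weight 1/243
  (W=4, Z=4, X=2, Y=2) weight 1/243
Group by X:
  weight(X=2) = 1/81
  weight(X=4) = 1/18
Total weight = 1/81 + 1/18 = 11/162
P(X=2 | obs) = 1/81 / 11/162 = 2/11
P(X=4 | obs) = 1/18 / 11/162 = 9/11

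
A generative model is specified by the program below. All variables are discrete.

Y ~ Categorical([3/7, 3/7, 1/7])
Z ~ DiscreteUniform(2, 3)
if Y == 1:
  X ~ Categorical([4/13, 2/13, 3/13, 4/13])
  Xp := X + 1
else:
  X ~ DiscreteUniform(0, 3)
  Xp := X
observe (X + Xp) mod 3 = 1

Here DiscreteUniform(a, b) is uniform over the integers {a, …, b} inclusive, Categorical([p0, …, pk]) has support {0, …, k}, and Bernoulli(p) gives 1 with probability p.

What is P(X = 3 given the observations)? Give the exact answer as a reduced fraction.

Enumerate traces; 8 have nonzero weight after conditioning:
  (Y=0, Z=2, X=2) weight 3/56
  (Y=0, Z=3, X=2) weight 3/56
  (Y=1, Z=2, X=0) weight 6/91
  (Y=1, Z=2, X=3) weight 6/91
  (Y=1, Z=3, X=0) weight 6/91
  (Y=1, Z=3, X=3) weight 6/91
  (Y=2, Z=2, X=2) weight 1/56
  (Y=2, Z=3, X=2) weight 1/56
Group by X:
  weight(X=0) = 12/91
  weight(X=2) = 1/7
  weight(X=3) = 12/91
Total weight = 12/91 + 1/7 + 12/91 = 37/91
P(X=0 | obs) = 12/91 / 37/91 = 12/37
P(X=2 | obs) = 1/7 / 37/91 = 13/37
P(X=3 | obs) = 12/91 / 37/91 = 12/37

P(X = 3 | obs) = 12/37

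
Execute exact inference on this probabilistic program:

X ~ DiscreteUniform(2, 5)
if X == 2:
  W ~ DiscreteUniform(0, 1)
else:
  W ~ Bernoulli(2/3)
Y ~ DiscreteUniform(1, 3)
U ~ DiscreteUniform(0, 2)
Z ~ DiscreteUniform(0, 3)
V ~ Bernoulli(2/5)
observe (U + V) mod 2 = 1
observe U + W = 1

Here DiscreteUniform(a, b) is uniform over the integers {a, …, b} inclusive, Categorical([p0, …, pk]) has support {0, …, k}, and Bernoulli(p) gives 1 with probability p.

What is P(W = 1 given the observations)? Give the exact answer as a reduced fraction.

P(W = 1 | obs) = 10/19

Enumerate traces; 96 have nonzero weight after conditioning:
  (X=2, W=0, Y=1, U=1, Z=0, V=0) weight 1/480
  (X=2, W=0, Y=1, U=1, Z=1, V=0) weight 1/480
  (X=2, W=0, Y=1, U=1, Z=2, V=0) weight 1/480
  (X=2, W=0, Y=1, U=1, Z=3, V=0) weight 1/480
  (X=2, W=0, Y=2, U=1, Z=0, V=0) weight 1/480
  (X=2, W=0, Y=2, U=1, Z=1, V=0) weight 1/480
  (X=2, W=0, Y=2, U=1, Z=2, V=0) weight 1/480
  (X=2, W=0, Y=2, U=1, Z=3, V=0) weight 1/480
  (X=2, W=1, Y=1, U=0, Z=0, V=1) weight 1/720
  … 87 more
Group by W:
  weight(W=0) = 3/40
  weight(W=1) = 1/12
Total weight = 3/40 + 1/12 = 19/120
P(W=0 | obs) = 3/40 / 19/120 = 9/19
P(W=1 | obs) = 1/12 / 19/120 = 10/19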